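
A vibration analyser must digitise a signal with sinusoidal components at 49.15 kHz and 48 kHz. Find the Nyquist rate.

98.3 kHz

Highest-frequency component: 49.15 kHz.
Nyquist rate = 2 × 49.15 kHz = 98.3 kHz.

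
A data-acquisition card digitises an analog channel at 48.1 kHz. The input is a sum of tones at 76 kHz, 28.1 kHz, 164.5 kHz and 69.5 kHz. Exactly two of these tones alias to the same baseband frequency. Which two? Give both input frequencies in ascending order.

76 kHz, 164.5 kHz

fs/2 = 24.05 kHz.
76 kHz mod fs = 27.9 kHz.
27.9 kHz > fs/2 = 24.05 kHz, folds to fs − 27.9 kHz = 20.2 kHz.
28.1 kHz > fs/2 = 24.05 kHz, folds to fs − 28.1 kHz = 20 kHz.
164.5 kHz mod fs = 20.2 kHz.
20.2 kHz ≤ fs/2 = 24.05 kHz, appears at 20.2 kHz.
69.5 kHz mod fs = 21.4 kHz.
21.4 kHz ≤ fs/2 = 24.05 kHz, appears at 21.4 kHz.
76 kHz and 164.5 kHz both map to 20.2 kHz.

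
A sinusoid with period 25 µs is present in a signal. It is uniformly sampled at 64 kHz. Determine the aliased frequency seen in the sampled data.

24 kHz

T = 25 µs → f = 1/T = 40 kHz.
40 kHz > fs/2 = 32 kHz, folds to fs − 40 kHz = 24 kHz.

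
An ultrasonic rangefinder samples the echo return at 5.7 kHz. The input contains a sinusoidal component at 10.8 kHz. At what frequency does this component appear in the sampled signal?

10.8 kHz mod fs = 5.1 kHz.
5.1 kHz > fs/2 = 2.85 kHz, folds to fs − 5.1 kHz = 0.6 kHz.

0.6 kHz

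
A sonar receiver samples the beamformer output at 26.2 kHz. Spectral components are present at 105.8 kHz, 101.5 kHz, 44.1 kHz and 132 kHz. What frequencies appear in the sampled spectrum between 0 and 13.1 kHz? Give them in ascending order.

1 kHz, 3.3 kHz, 8.3 kHz

fs/2 = 13.1 kHz.
105.8 kHz mod fs = 1 kHz.
1 kHz ≤ fs/2 = 13.1 kHz, appears at 1 kHz.
101.5 kHz mod fs = 22.9 kHz.
22.9 kHz > fs/2 = 13.1 kHz, folds to fs − 22.9 kHz = 3.3 kHz.
44.1 kHz mod fs = 17.9 kHz.
17.9 kHz > fs/2 = 13.1 kHz, folds to fs − 17.9 kHz = 8.3 kHz.
132 kHz mod fs = 1 kHz.
1 kHz ≤ fs/2 = 13.1 kHz, appears at 1 kHz.
Distinct values: {1 kHz, 3.3 kHz, 8.3 kHz}.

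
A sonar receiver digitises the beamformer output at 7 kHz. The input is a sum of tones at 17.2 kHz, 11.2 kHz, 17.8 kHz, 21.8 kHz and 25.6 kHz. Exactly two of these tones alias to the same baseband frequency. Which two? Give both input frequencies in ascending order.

fs/2 = 3.5 kHz.
17.2 kHz mod fs = 3.2 kHz.
3.2 kHz ≤ fs/2 = 3.5 kHz, appears at 3.2 kHz.
11.2 kHz mod fs = 4.2 kHz.
4.2 kHz > fs/2 = 3.5 kHz, folds to fs − 4.2 kHz = 2.8 kHz.
17.8 kHz mod fs = 3.8 kHz.
3.8 kHz > fs/2 = 3.5 kHz, folds to fs − 3.8 kHz = 3.2 kHz.
21.8 kHz mod fs = 0.8 kHz.
0.8 kHz ≤ fs/2 = 3.5 kHz, appears at 0.8 kHz.
25.6 kHz mod fs = 4.6 kHz.
4.6 kHz > fs/2 = 3.5 kHz, folds to fs − 4.6 kHz = 2.4 kHz.
17.2 kHz and 17.8 kHz both map to 3.2 kHz.

17.2 kHz, 17.8 kHz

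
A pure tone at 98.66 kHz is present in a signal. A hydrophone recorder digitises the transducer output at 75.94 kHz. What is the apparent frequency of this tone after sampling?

98.66 kHz mod fs = 22.72 kHz.
22.72 kHz ≤ fs/2 = 37.97 kHz, appears at 22.72 kHz.

22.72 kHz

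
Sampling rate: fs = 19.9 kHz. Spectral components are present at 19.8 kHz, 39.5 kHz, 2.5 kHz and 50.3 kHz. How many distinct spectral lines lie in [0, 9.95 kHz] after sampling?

fs/2 = 9.95 kHz.
19.8 kHz > fs/2 = 9.95 kHz, folds to fs − 19.8 kHz = 0.1 kHz.
39.5 kHz mod fs = 19.6 kHz.
19.6 kHz > fs/2 = 9.95 kHz, folds to fs − 19.6 kHz = 0.3 kHz.
2.5 kHz ≤ fs/2 = 9.95 kHz, passes unchanged.
50.3 kHz mod fs = 10.5 kHz.
10.5 kHz > fs/2 = 9.95 kHz, folds to fs − 10.5 kHz = 9.4 kHz.
Distinct values: {0.1 kHz, 0.3 kHz, 2.5 kHz, 9.4 kHz} → 4.

4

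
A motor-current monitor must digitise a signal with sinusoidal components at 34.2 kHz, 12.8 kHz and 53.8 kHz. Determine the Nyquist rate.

107.6 kHz

Highest-frequency component: 53.8 kHz.
Nyquist rate = 2 × 53.8 kHz = 107.6 kHz.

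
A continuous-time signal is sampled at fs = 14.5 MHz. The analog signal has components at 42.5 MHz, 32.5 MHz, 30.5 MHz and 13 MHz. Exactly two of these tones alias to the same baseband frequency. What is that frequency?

fs/2 = 7.25 MHz.
42.5 MHz mod fs = 13.5 MHz.
13.5 MHz > fs/2 = 7.25 MHz, folds to fs − 13.5 MHz = 1 MHz.
32.5 MHz mod fs = 3.5 MHz.
3.5 MHz ≤ fs/2 = 7.25 MHz, appears at 3.5 MHz.
30.5 MHz mod fs = 1.5 MHz.
1.5 MHz ≤ fs/2 = 7.25 MHz, appears at 1.5 MHz.
13 MHz > fs/2 = 7.25 MHz, folds to fs − 13 MHz = 1.5 MHz.
13 MHz and 30.5 MHz both map to 1.5 MHz.

1.5 MHz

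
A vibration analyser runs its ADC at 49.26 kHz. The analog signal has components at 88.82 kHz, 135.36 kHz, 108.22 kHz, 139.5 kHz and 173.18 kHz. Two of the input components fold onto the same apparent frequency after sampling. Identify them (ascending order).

fs/2 = 24.63 kHz.
88.82 kHz mod fs = 39.56 kHz.
39.56 kHz > fs/2 = 24.63 kHz, folds to fs − 39.56 kHz = 9.7 kHz.
135.36 kHz mod fs = 36.84 kHz.
36.84 kHz > fs/2 = 24.63 kHz, folds to fs − 36.84 kHz = 12.42 kHz.
108.22 kHz mod fs = 9.7 kHz.
9.7 kHz ≤ fs/2 = 24.63 kHz, appears at 9.7 kHz.
139.5 kHz mod fs = 40.98 kHz.
40.98 kHz > fs/2 = 24.63 kHz, folds to fs − 40.98 kHz = 8.28 kHz.
173.18 kHz mod fs = 25.4 kHz.
25.4 kHz > fs/2 = 24.63 kHz, folds to fs − 25.4 kHz = 23.86 kHz.
88.82 kHz and 108.22 kHz both map to 9.7 kHz.

88.82 kHz, 108.22 kHz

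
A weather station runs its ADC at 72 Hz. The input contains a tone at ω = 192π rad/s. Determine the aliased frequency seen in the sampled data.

ω = 192π rad/s → f = ω/(2π) = 96 Hz.
96 Hz mod fs = 24 Hz.
24 Hz ≤ fs/2 = 36 Hz, appears at 24 Hz.

24 Hz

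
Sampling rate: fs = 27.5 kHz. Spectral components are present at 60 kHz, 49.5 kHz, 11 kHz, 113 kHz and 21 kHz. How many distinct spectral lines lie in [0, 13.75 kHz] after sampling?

5

fs/2 = 13.75 kHz.
60 kHz mod fs = 5 kHz.
5 kHz ≤ fs/2 = 13.75 kHz, appears at 5 kHz.
49.5 kHz mod fs = 22 kHz.
22 kHz > fs/2 = 13.75 kHz, folds to fs − 22 kHz = 5.5 kHz.
11 kHz ≤ fs/2 = 13.75 kHz, passes unchanged.
113 kHz mod fs = 3 kHz.
3 kHz ≤ fs/2 = 13.75 kHz, appears at 3 kHz.
21 kHz > fs/2 = 13.75 kHz, folds to fs − 21 kHz = 6.5 kHz.
Distinct values: {3 kHz, 5 kHz, 5.5 kHz, 6.5 kHz, 11 kHz} → 5.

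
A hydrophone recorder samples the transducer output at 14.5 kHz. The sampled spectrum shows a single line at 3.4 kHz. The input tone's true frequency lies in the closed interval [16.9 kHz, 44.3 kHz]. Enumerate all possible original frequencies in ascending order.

17.9 kHz, 25.6 kHz, 32.4 kHz, 40.1 kHz

Frequencies that alias to 3.4 kHz are k·fs ± 3.4 kHz for integer k ≥ 0.
k=0: 3.4 kHz.
k=1: 11.1 kHz, 17.9 kHz.
k=2: 25.6 kHz, 32.4 kHz.
k=3: 40.1 kHz, 46.9 kHz.
k=4: 54.6 kHz, 61.4 kHz.
Within [16.9 kHz, 44.3 kHz]: 17.9 kHz, 25.6 kHz, 32.4 kHz, 40.1 kHz.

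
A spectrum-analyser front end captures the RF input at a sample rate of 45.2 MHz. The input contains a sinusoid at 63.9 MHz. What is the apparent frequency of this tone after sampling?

63.9 MHz mod fs = 18.7 MHz.
18.7 MHz ≤ fs/2 = 22.6 MHz, appears at 18.7 MHz.

18.7 MHz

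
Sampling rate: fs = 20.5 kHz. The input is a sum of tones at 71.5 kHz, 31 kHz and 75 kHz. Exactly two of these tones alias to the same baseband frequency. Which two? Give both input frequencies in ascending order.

31 kHz, 71.5 kHz

fs/2 = 10.25 kHz.
71.5 kHz mod fs = 10 kHz.
10 kHz ≤ fs/2 = 10.25 kHz, appears at 10 kHz.
31 kHz mod fs = 10.5 kHz.
10.5 kHz > fs/2 = 10.25 kHz, folds to fs − 10.5 kHz = 10 kHz.
75 kHz mod fs = 13.5 kHz.
13.5 kHz > fs/2 = 10.25 kHz, folds to fs − 13.5 kHz = 7 kHz.
31 kHz and 71.5 kHz both map to 10 kHz.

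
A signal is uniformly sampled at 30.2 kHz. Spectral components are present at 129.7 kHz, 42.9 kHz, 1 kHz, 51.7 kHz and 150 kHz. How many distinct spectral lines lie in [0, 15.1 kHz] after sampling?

fs/2 = 15.1 kHz.
129.7 kHz mod fs = 8.9 kHz.
8.9 kHz ≤ fs/2 = 15.1 kHz, appears at 8.9 kHz.
42.9 kHz mod fs = 12.7 kHz.
12.7 kHz ≤ fs/2 = 15.1 kHz, appears at 12.7 kHz.
1 kHz ≤ fs/2 = 15.1 kHz, passes unchanged.
51.7 kHz mod fs = 21.5 kHz.
21.5 kHz > fs/2 = 15.1 kHz, folds to fs − 21.5 kHz = 8.7 kHz.
150 kHz mod fs = 29.2 kHz.
29.2 kHz > fs/2 = 15.1 kHz, folds to fs − 29.2 kHz = 1 kHz.
Distinct values: {1 kHz, 8.7 kHz, 8.9 kHz, 12.7 kHz} → 4.

4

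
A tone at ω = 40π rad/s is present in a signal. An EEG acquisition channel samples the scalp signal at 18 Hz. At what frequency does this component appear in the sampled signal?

ω = 40π rad/s → f = ω/(2π) = 20 Hz.
20 Hz mod fs = 2 Hz.
2 Hz ≤ fs/2 = 9 Hz, appears at 2 Hz.

2 Hz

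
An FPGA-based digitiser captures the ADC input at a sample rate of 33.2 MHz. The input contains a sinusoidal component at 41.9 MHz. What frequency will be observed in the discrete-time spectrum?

8.7 MHz

41.9 MHz mod fs = 8.7 MHz.
8.7 MHz ≤ fs/2 = 16.6 MHz, appears at 8.7 MHz.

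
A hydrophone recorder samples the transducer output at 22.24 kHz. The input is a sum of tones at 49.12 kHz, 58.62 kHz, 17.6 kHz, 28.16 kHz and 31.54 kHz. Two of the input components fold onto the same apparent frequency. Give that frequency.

4.64 kHz

fs/2 = 11.12 kHz.
49.12 kHz mod fs = 4.64 kHz.
4.64 kHz ≤ fs/2 = 11.12 kHz, appears at 4.64 kHz.
58.62 kHz mod fs = 14.14 kHz.
14.14 kHz > fs/2 = 11.12 kHz, folds to fs − 14.14 kHz = 8.1 kHz.
17.6 kHz > fs/2 = 11.12 kHz, folds to fs − 17.6 kHz = 4.64 kHz.
28.16 kHz mod fs = 5.92 kHz.
5.92 kHz ≤ fs/2 = 11.12 kHz, appears at 5.92 kHz.
31.54 kHz mod fs = 9.3 kHz.
9.3 kHz ≤ fs/2 = 11.12 kHz, appears at 9.3 kHz.
17.6 kHz and 49.12 kHz both map to 4.64 kHz.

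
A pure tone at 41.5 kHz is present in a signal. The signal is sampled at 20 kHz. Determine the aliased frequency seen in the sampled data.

1.5 kHz

41.5 kHz mod fs = 1.5 kHz.
1.5 kHz ≤ fs/2 = 10 kHz, appears at 1.5 kHz.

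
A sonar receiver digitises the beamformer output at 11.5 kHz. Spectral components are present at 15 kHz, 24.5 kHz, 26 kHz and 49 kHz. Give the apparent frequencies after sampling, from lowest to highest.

fs/2 = 5.75 kHz.
15 kHz mod fs = 3.5 kHz.
3.5 kHz ≤ fs/2 = 5.75 kHz, appears at 3.5 kHz.
24.5 kHz mod fs = 1.5 kHz.
1.5 kHz ≤ fs/2 = 5.75 kHz, appears at 1.5 kHz.
26 kHz mod fs = 3 kHz.
3 kHz ≤ fs/2 = 5.75 kHz, appears at 3 kHz.
49 kHz mod fs = 3 kHz.
3 kHz ≤ fs/2 = 5.75 kHz, appears at 3 kHz.
Distinct values: {1.5 kHz, 3 kHz, 3.5 kHz}.

1.5 kHz, 3 kHz, 3.5 kHz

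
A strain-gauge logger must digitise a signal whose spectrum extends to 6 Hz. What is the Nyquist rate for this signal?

Nyquist rate = 2 × 6 Hz = 12 Hz.

12 Hz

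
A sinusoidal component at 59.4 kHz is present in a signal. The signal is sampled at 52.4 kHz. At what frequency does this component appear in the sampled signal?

7 kHz

59.4 kHz mod fs = 7 kHz.
7 kHz ≤ fs/2 = 26.2 kHz, appears at 7 kHz.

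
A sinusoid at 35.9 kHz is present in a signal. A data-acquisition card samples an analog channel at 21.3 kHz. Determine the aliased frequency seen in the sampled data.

6.7 kHz

35.9 kHz mod fs = 14.6 kHz.
14.6 kHz > fs/2 = 10.65 kHz, folds to fs − 14.6 kHz = 6.7 kHz.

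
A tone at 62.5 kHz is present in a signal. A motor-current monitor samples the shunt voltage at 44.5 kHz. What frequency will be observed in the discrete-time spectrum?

62.5 kHz mod fs = 18 kHz.
18 kHz ≤ fs/2 = 22.25 kHz, appears at 18 kHz.

18 kHz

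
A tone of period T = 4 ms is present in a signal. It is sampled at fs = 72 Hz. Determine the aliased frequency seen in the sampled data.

34 Hz

T = 4 ms → f = 1/T = 250 Hz.
250 Hz mod fs = 34 Hz.
34 Hz ≤ fs/2 = 36 Hz, appears at 34 Hz.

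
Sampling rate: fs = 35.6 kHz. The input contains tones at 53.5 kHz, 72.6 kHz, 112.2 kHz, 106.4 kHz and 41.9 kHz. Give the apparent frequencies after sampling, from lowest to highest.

0.4 kHz, 1.4 kHz, 5.4 kHz, 6.3 kHz, 17.7 kHz

fs/2 = 17.8 kHz.
53.5 kHz mod fs = 17.9 kHz.
17.9 kHz > fs/2 = 17.8 kHz, folds to fs − 17.9 kHz = 17.7 kHz.
72.6 kHz mod fs = 1.4 kHz.
1.4 kHz ≤ fs/2 = 17.8 kHz, appears at 1.4 kHz.
112.2 kHz mod fs = 5.4 kHz.
5.4 kHz ≤ fs/2 = 17.8 kHz, appears at 5.4 kHz.
106.4 kHz mod fs = 35.2 kHz.
35.2 kHz > fs/2 = 17.8 kHz, folds to fs − 35.2 kHz = 0.4 kHz.
41.9 kHz mod fs = 6.3 kHz.
6.3 kHz ≤ fs/2 = 17.8 kHz, appears at 6.3 kHz.
Distinct values: {0.4 kHz, 1.4 kHz, 5.4 kHz, 6.3 kHz, 17.7 kHz}.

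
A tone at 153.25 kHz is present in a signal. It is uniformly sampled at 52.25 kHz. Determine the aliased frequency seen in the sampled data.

153.25 kHz mod fs = 48.75 kHz.
48.75 kHz > fs/2 = 26.125 kHz, folds to fs − 48.75 kHz = 3.5 kHz.

3.5 kHz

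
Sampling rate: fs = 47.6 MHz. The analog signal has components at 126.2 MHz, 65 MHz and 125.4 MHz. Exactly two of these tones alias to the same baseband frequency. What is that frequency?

17.4 MHz

fs/2 = 23.8 MHz.
126.2 MHz mod fs = 31 MHz.
31 MHz > fs/2 = 23.8 MHz, folds to fs − 31 MHz = 16.6 MHz.
65 MHz mod fs = 17.4 MHz.
17.4 MHz ≤ fs/2 = 23.8 MHz, appears at 17.4 MHz.
125.4 MHz mod fs = 30.2 MHz.
30.2 MHz > fs/2 = 23.8 MHz, folds to fs − 30.2 MHz = 17.4 MHz.
65 MHz and 125.4 MHz both map to 17.4 MHz.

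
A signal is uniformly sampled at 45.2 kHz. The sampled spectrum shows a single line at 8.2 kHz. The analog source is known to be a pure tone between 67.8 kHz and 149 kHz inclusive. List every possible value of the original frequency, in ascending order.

82.2 kHz, 98.6 kHz, 127.4 kHz, 143.8 kHz

Frequencies that alias to 8.2 kHz are k·fs ± 8.2 kHz for integer k ≥ 0.
k=0: 8.2 kHz.
k=1: 37 kHz, 53.4 kHz.
k=2: 82.2 kHz, 98.6 kHz.
k=3: 127.4 kHz, 143.8 kHz.
k=4: 172.6 kHz, 189 kHz.
Within [67.8 kHz, 149 kHz]: 82.2 kHz, 98.6 kHz, 127.4 kHz, 143.8 kHz.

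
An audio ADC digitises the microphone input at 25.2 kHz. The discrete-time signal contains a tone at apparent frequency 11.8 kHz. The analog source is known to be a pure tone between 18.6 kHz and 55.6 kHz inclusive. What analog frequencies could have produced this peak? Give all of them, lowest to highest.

Frequencies that alias to 11.8 kHz are k·fs ± 11.8 kHz for integer k ≥ 0.
k=0: 11.8 kHz.
k=1: 13.4 kHz, 37 kHz.
k=2: 38.6 kHz, 62.2 kHz.
k=3: 63.8 kHz, 87.4 kHz.
Within [18.6 kHz, 55.6 kHz]: 37 kHz, 38.6 kHz.

37 kHz, 38.6 kHz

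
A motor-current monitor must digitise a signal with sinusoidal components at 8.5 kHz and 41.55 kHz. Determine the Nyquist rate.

83.1 kHz

Highest-frequency component: 41.55 kHz.
Nyquist rate = 2 × 41.55 kHz = 83.1 kHz.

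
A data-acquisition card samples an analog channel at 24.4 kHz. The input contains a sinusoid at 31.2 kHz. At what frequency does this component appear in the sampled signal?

6.8 kHz

31.2 kHz mod fs = 6.8 kHz.
6.8 kHz ≤ fs/2 = 12.2 kHz, appears at 6.8 kHz.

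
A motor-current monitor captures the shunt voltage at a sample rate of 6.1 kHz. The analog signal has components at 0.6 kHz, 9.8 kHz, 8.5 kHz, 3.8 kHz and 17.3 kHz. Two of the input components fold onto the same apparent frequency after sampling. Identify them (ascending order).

fs/2 = 3.05 kHz.
0.6 kHz ≤ fs/2 = 3.05 kHz, passes unchanged.
9.8 kHz mod fs = 3.7 kHz.
3.7 kHz > fs/2 = 3.05 kHz, folds to fs − 3.7 kHz = 2.4 kHz.
8.5 kHz mod fs = 2.4 kHz.
2.4 kHz ≤ fs/2 = 3.05 kHz, appears at 2.4 kHz.
3.8 kHz > fs/2 = 3.05 kHz, folds to fs − 3.8 kHz = 2.3 kHz.
17.3 kHz mod fs = 5.1 kHz.
5.1 kHz > fs/2 = 3.05 kHz, folds to fs − 5.1 kHz = 1 kHz.
8.5 kHz and 9.8 kHz both map to 2.4 kHz.

8.5 kHz, 9.8 kHz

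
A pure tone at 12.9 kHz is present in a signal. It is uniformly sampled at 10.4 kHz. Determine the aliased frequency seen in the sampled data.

2.5 kHz

12.9 kHz mod fs = 2.5 kHz.
2.5 kHz ≤ fs/2 = 5.2 kHz, appears at 2.5 kHz.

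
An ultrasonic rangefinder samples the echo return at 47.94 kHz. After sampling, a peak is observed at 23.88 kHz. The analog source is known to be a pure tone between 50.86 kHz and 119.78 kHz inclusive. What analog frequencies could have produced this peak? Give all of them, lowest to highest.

Frequencies that alias to 23.88 kHz are k·fs ± 23.88 kHz for integer k ≥ 0.
k=0: 23.88 kHz.
k=1: 24.06 kHz, 71.82 kHz.
k=2: 72 kHz, 119.76 kHz.
k=3: 119.94 kHz, 167.7 kHz.
Within [50.86 kHz, 119.78 kHz]: 71.82 kHz, 72 kHz, 119.76 kHz.

71.82 kHz, 72 kHz, 119.76 kHz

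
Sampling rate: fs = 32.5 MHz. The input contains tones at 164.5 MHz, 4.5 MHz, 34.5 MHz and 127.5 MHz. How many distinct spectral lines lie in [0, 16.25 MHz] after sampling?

fs/2 = 16.25 MHz.
164.5 MHz mod fs = 2 MHz.
2 MHz ≤ fs/2 = 16.25 MHz, appears at 2 MHz.
4.5 MHz ≤ fs/2 = 16.25 MHz, passes unchanged.
34.5 MHz mod fs = 2 MHz.
2 MHz ≤ fs/2 = 16.25 MHz, appears at 2 MHz.
127.5 MHz mod fs = 30 MHz.
30 MHz > fs/2 = 16.25 MHz, folds to fs − 30 MHz = 2.5 MHz.
Distinct values: {2 MHz, 2.5 MHz, 4.5 MHz} → 3.

3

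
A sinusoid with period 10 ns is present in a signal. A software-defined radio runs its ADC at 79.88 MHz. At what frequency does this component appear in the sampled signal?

20.12 MHz

T = 10 ns → f = 1/T = 100 MHz.
100 MHz mod fs = 20.12 MHz.
20.12 MHz ≤ fs/2 = 39.94 MHz, appears at 20.12 MHz.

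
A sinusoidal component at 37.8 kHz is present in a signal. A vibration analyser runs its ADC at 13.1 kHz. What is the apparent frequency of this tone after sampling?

1.5 kHz

37.8 kHz mod fs = 11.6 kHz.
11.6 kHz > fs/2 = 6.55 kHz, folds to fs − 11.6 kHz = 1.5 kHz.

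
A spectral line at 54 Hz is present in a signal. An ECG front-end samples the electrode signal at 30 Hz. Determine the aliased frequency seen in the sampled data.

6 Hz

54 Hz mod fs = 24 Hz.
24 Hz > fs/2 = 15 Hz, folds to fs − 24 Hz = 6 Hz.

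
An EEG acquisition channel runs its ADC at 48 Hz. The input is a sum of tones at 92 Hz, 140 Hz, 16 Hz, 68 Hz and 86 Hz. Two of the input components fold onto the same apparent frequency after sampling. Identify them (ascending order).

92 Hz, 140 Hz

fs/2 = 24 Hz.
92 Hz mod fs = 44 Hz.
44 Hz > fs/2 = 24 Hz, folds to fs − 44 Hz = 4 Hz.
140 Hz mod fs = 44 Hz.
44 Hz > fs/2 = 24 Hz, folds to fs − 44 Hz = 4 Hz.
16 Hz ≤ fs/2 = 24 Hz, passes unchanged.
68 Hz mod fs = 20 Hz.
20 Hz ≤ fs/2 = 24 Hz, appears at 20 Hz.
86 Hz mod fs = 38 Hz.
38 Hz > fs/2 = 24 Hz, folds to fs − 38 Hz = 10 Hz.
92 Hz and 140 Hz both map to 4 Hz.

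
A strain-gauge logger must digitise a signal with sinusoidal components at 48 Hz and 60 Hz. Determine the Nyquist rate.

Highest-frequency component: 60 Hz.
Nyquist rate = 2 × 60 Hz = 120 Hz.

120 Hz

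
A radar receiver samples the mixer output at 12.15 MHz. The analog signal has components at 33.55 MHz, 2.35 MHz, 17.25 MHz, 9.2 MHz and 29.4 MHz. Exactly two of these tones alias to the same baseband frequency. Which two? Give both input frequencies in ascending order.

17.25 MHz, 29.4 MHz

fs/2 = 6.075 MHz.
33.55 MHz mod fs = 9.25 MHz.
9.25 MHz > fs/2 = 6.075 MHz, folds to fs − 9.25 MHz = 2.9 MHz.
2.35 MHz ≤ fs/2 = 6.075 MHz, passes unchanged.
17.25 MHz mod fs = 5.1 MHz.
5.1 MHz ≤ fs/2 = 6.075 MHz, appears at 5.1 MHz.
9.2 MHz > fs/2 = 6.075 MHz, folds to fs − 9.2 MHz = 2.95 MHz.
29.4 MHz mod fs = 5.1 MHz.
5.1 MHz ≤ fs/2 = 6.075 MHz, appears at 5.1 MHz.
17.25 MHz and 29.4 MHz both map to 5.1 MHz.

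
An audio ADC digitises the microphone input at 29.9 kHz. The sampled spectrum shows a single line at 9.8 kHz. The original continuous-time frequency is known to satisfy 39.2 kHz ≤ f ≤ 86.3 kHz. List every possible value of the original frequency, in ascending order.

Frequencies that alias to 9.8 kHz are k·fs ± 9.8 kHz for integer k ≥ 0.
k=0: 9.8 kHz.
k=1: 20.1 kHz, 39.7 kHz.
k=2: 50 kHz, 69.6 kHz.
k=3: 79.9 kHz, 99.5 kHz.
k=4: 109.8 kHz, 129.4 kHz.
Within [39.2 kHz, 86.3 kHz]: 39.7 kHz, 50 kHz, 69.6 kHz, 79.9 kHz.

39.7 kHz, 50 kHz, 69.6 kHz, 79.9 kHz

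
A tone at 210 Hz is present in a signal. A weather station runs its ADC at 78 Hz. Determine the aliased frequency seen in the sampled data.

24 Hz

210 Hz mod fs = 54 Hz.
54 Hz > fs/2 = 39 Hz, folds to fs − 54 Hz = 24 Hz.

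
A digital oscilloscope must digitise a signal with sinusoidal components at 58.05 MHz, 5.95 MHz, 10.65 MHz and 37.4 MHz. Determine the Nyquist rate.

116.1 MHz

Highest-frequency component: 58.05 MHz.
Nyquist rate = 2 × 58.05 MHz = 116.1 MHz.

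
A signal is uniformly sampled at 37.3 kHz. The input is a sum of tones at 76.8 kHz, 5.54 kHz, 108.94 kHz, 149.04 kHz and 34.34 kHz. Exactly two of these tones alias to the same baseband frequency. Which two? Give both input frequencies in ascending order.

fs/2 = 18.65 kHz.
76.8 kHz mod fs = 2.2 kHz.
2.2 kHz ≤ fs/2 = 18.65 kHz, appears at 2.2 kHz.
5.54 kHz ≤ fs/2 = 18.65 kHz, passes unchanged.
108.94 kHz mod fs = 34.34 kHz.
34.34 kHz > fs/2 = 18.65 kHz, folds to fs − 34.34 kHz = 2.96 kHz.
149.04 kHz mod fs = 37.14 kHz.
37.14 kHz > fs/2 = 18.65 kHz, folds to fs − 37.14 kHz = 0.16 kHz.
34.34 kHz > fs/2 = 18.65 kHz, folds to fs − 34.34 kHz = 2.96 kHz.
34.34 kHz and 108.94 kHz both map to 2.96 kHz.

34.34 kHz, 108.94 kHz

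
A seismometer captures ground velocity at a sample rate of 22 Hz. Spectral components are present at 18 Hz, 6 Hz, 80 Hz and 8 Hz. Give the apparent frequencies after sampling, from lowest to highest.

4 Hz, 6 Hz, 8 Hz

fs/2 = 11 Hz.
18 Hz > fs/2 = 11 Hz, folds to fs − 18 Hz = 4 Hz.
6 Hz ≤ fs/2 = 11 Hz, passes unchanged.
80 Hz mod fs = 14 Hz.
14 Hz > fs/2 = 11 Hz, folds to fs − 14 Hz = 8 Hz.
8 Hz ≤ fs/2 = 11 Hz, passes unchanged.
Distinct values: {4 Hz, 6 Hz, 8 Hz}.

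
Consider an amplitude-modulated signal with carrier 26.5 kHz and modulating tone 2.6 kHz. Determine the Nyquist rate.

AM sidebands sit at fc ± fm = 23.9 kHz and 29.1 kHz.
Highest-frequency component: 29.1 kHz.
Nyquist rate = 2 × 29.1 kHz = 58.2 kHz.

58.2 kHz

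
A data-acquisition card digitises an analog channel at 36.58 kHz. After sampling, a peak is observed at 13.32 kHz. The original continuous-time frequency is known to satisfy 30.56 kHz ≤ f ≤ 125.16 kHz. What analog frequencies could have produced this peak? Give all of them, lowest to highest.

49.9 kHz, 59.84 kHz, 86.48 kHz, 96.42 kHz, 123.06 kHz

Frequencies that alias to 13.32 kHz are k·fs ± 13.32 kHz for integer k ≥ 0.
k=0: 13.32 kHz.
k=1: 23.26 kHz, 49.9 kHz.
k=2: 59.84 kHz, 86.48 kHz.
k=3: 96.42 kHz, 123.06 kHz.
k=4: 133 kHz, 159.64 kHz.
Within [30.56 kHz, 125.16 kHz]: 49.9 kHz, 59.84 kHz, 86.48 kHz, 96.42 kHz, 123.06 kHz.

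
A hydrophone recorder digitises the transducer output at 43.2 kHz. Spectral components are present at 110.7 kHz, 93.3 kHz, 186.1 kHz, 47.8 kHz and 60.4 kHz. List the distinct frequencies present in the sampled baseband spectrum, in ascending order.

4.6 kHz, 6.9 kHz, 13.3 kHz, 17.2 kHz, 18.9 kHz

fs/2 = 21.6 kHz.
110.7 kHz mod fs = 24.3 kHz.
24.3 kHz > fs/2 = 21.6 kHz, folds to fs − 24.3 kHz = 18.9 kHz.
93.3 kHz mod fs = 6.9 kHz.
6.9 kHz ≤ fs/2 = 21.6 kHz, appears at 6.9 kHz.
186.1 kHz mod fs = 13.3 kHz.
13.3 kHz ≤ fs/2 = 21.6 kHz, appears at 13.3 kHz.
47.8 kHz mod fs = 4.6 kHz.
4.6 kHz ≤ fs/2 = 21.6 kHz, appears at 4.6 kHz.
60.4 kHz mod fs = 17.2 kHz.
17.2 kHz ≤ fs/2 = 21.6 kHz, appears at 17.2 kHz.
Distinct values: {4.6 kHz, 6.9 kHz, 13.3 kHz, 17.2 kHz, 18.9 kHz}.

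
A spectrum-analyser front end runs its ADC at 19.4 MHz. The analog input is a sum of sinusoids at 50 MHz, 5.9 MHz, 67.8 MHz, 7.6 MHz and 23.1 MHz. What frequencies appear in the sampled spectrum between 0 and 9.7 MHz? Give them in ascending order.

fs/2 = 9.7 MHz.
50 MHz mod fs = 11.2 MHz.
11.2 MHz > fs/2 = 9.7 MHz, folds to fs − 11.2 MHz = 8.2 MHz.
5.9 MHz ≤ fs/2 = 9.7 MHz, passes unchanged.
67.8 MHz mod fs = 9.6 MHz.
9.6 MHz ≤ fs/2 = 9.7 MHz, appears at 9.6 MHz.
7.6 MHz ≤ fs/2 = 9.7 MHz, passes unchanged.
23.1 MHz mod fs = 3.7 MHz.
3.7 MHz ≤ fs/2 = 9.7 MHz, appears at 3.7 MHz.
Distinct values: {3.7 MHz, 5.9 MHz, 7.6 MHz, 8.2 MHz, 9.6 MHz}.

3.7 MHz, 5.9 MHz, 7.6 MHz, 8.2 MHz, 9.6 MHz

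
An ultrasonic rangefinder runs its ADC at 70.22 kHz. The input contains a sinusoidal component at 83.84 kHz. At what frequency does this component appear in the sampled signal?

83.84 kHz mod fs = 13.62 kHz.
13.62 kHz ≤ fs/2 = 35.11 kHz, appears at 13.62 kHz.

13.62 kHz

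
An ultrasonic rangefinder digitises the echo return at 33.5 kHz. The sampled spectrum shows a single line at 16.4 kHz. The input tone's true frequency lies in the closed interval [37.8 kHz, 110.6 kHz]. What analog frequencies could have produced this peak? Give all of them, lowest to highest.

49.9 kHz, 50.6 kHz, 83.4 kHz, 84.1 kHz

Frequencies that alias to 16.4 kHz are k·fs ± 16.4 kHz for integer k ≥ 0.
k=0: 16.4 kHz.
k=1: 17.1 kHz, 49.9 kHz.
k=2: 50.6 kHz, 83.4 kHz.
k=3: 84.1 kHz, 116.9 kHz.
k=4: 117.6 kHz, 150.4 kHz.
Within [37.8 kHz, 110.6 kHz]: 49.9 kHz, 50.6 kHz, 83.4 kHz, 84.1 kHz.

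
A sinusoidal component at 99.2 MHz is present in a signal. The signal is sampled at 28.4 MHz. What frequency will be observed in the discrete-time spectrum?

99.2 MHz mod fs = 14 MHz.
14 MHz ≤ fs/2 = 14.2 MHz, appears at 14 MHz.

14 MHz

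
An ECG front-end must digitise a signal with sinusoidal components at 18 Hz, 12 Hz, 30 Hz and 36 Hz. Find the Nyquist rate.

Highest-frequency component: 36 Hz.
Nyquist rate = 2 × 36 Hz = 72 Hz.

72 Hz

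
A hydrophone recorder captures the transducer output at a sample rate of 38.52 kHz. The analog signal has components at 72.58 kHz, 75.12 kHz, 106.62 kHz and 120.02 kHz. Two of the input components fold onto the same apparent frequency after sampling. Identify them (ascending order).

fs/2 = 19.26 kHz.
72.58 kHz mod fs = 34.06 kHz.
34.06 kHz > fs/2 = 19.26 kHz, folds to fs − 34.06 kHz = 4.46 kHz.
75.12 kHz mod fs = 36.6 kHz.
36.6 kHz > fs/2 = 19.26 kHz, folds to fs − 36.6 kHz = 1.92 kHz.
106.62 kHz mod fs = 29.58 kHz.
29.58 kHz > fs/2 = 19.26 kHz, folds to fs − 29.58 kHz = 8.94 kHz.
120.02 kHz mod fs = 4.46 kHz.
4.46 kHz ≤ fs/2 = 19.26 kHz, appears at 4.46 kHz.
72.58 kHz and 120.02 kHz both map to 4.46 kHz.

72.58 kHz, 120.02 kHz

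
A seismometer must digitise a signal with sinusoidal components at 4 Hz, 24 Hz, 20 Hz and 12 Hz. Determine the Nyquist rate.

Highest-frequency component: 24 Hz.
Nyquist rate = 2 × 24 Hz = 48 Hz.

48 Hz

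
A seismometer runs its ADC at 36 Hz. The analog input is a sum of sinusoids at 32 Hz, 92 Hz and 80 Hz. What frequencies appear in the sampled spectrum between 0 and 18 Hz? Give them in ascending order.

4 Hz, 8 Hz, 16 Hz

fs/2 = 18 Hz.
32 Hz > fs/2 = 18 Hz, folds to fs − 32 Hz = 4 Hz.
92 Hz mod fs = 20 Hz.
20 Hz > fs/2 = 18 Hz, folds to fs − 20 Hz = 16 Hz.
80 Hz mod fs = 8 Hz.
8 Hz ≤ fs/2 = 18 Hz, appears at 8 Hz.
Distinct values: {4 Hz, 8 Hz, 16 Hz}.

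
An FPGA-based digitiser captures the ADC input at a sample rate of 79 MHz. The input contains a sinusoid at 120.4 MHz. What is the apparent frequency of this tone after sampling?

37.6 MHz

120.4 MHz mod fs = 41.4 MHz.
41.4 MHz > fs/2 = 39.5 MHz, folds to fs − 41.4 MHz = 37.6 MHz.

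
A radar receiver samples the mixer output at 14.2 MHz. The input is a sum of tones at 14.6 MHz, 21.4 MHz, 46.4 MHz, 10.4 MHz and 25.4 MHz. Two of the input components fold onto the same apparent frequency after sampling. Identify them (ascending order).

10.4 MHz, 46.4 MHz

fs/2 = 7.1 MHz.
14.6 MHz mod fs = 0.4 MHz.
0.4 MHz ≤ fs/2 = 7.1 MHz, appears at 0.4 MHz.
21.4 MHz mod fs = 7.2 MHz.
7.2 MHz > fs/2 = 7.1 MHz, folds to fs − 7.2 MHz = 7 MHz.
46.4 MHz mod fs = 3.8 MHz.
3.8 MHz ≤ fs/2 = 7.1 MHz, appears at 3.8 MHz.
10.4 MHz > fs/2 = 7.1 MHz, folds to fs − 10.4 MHz = 3.8 MHz.
25.4 MHz mod fs = 11.2 MHz.
11.2 MHz > fs/2 = 7.1 MHz, folds to fs − 11.2 MHz = 3 MHz.
10.4 MHz and 46.4 MHz both map to 3.8 MHz.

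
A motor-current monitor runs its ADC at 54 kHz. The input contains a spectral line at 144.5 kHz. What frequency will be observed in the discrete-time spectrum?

17.5 kHz

144.5 kHz mod fs = 36.5 kHz.
36.5 kHz > fs/2 = 27 kHz, folds to fs − 36.5 kHz = 17.5 kHz.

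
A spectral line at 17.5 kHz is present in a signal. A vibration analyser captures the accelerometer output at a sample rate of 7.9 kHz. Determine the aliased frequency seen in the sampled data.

17.5 kHz mod fs = 1.7 kHz.
1.7 kHz ≤ fs/2 = 3.95 kHz, appears at 1.7 kHz.

1.7 kHz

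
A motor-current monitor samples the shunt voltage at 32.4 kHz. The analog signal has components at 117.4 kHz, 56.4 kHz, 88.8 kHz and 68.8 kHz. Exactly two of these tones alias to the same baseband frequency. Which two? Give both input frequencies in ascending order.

56.4 kHz, 88.8 kHz

fs/2 = 16.2 kHz.
117.4 kHz mod fs = 20.2 kHz.
20.2 kHz > fs/2 = 16.2 kHz, folds to fs − 20.2 kHz = 12.2 kHz.
56.4 kHz mod fs = 24 kHz.
24 kHz > fs/2 = 16.2 kHz, folds to fs − 24 kHz = 8.4 kHz.
88.8 kHz mod fs = 24 kHz.
24 kHz > fs/2 = 16.2 kHz, folds to fs − 24 kHz = 8.4 kHz.
68.8 kHz mod fs = 4 kHz.
4 kHz ≤ fs/2 = 16.2 kHz, appears at 4 kHz.
56.4 kHz and 88.8 kHz both map to 8.4 kHz.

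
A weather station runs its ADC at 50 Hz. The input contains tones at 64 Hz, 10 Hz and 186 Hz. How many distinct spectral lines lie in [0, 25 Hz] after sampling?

2

fs/2 = 25 Hz.
64 Hz mod fs = 14 Hz.
14 Hz ≤ fs/2 = 25 Hz, appears at 14 Hz.
10 Hz ≤ fs/2 = 25 Hz, passes unchanged.
186 Hz mod fs = 36 Hz.
36 Hz > fs/2 = 25 Hz, folds to fs − 36 Hz = 14 Hz.
Distinct values: {10 Hz, 14 Hz} → 2.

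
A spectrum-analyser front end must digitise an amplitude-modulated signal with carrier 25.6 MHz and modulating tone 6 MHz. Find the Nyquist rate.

63.2 MHz

AM sidebands sit at fc ± fm = 19.6 MHz and 31.6 MHz.
Highest-frequency component: 31.6 MHz.
Nyquist rate = 2 × 31.6 MHz = 63.2 MHz.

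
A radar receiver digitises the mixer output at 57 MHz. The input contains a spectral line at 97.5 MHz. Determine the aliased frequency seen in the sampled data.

97.5 MHz mod fs = 40.5 MHz.
40.5 MHz > fs/2 = 28.5 MHz, folds to fs − 40.5 MHz = 16.5 MHz.

16.5 MHz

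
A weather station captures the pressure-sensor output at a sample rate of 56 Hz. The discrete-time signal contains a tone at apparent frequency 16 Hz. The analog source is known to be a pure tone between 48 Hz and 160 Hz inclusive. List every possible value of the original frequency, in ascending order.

72 Hz, 96 Hz, 128 Hz, 152 Hz

Frequencies that alias to 16 Hz are k·fs ± 16 Hz for integer k ≥ 0.
k=0: 16 Hz.
k=1: 40 Hz, 72 Hz.
k=2: 96 Hz, 128 Hz.
k=3: 152 Hz, 184 Hz.
k=4: 208 Hz, 240 Hz.
Within [48 Hz, 160 Hz]: 72 Hz, 96 Hz, 128 Hz, 152 Hz.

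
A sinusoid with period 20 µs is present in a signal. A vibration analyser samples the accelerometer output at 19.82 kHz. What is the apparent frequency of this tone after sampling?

9.46 kHz

T = 20 µs → f = 1/T = 50 kHz.
50 kHz mod fs = 10.36 kHz.
10.36 kHz > fs/2 = 9.91 kHz, folds to fs − 10.36 kHz = 9.46 kHz.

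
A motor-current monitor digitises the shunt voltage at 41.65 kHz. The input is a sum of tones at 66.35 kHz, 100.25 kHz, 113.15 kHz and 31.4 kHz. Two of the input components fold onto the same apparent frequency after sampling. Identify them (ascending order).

66.35 kHz, 100.25 kHz

fs/2 = 20.825 kHz.
66.35 kHz mod fs = 24.7 kHz.
24.7 kHz > fs/2 = 20.825 kHz, folds to fs − 24.7 kHz = 16.95 kHz.
100.25 kHz mod fs = 16.95 kHz.
16.95 kHz ≤ fs/2 = 20.825 kHz, appears at 16.95 kHz.
113.15 kHz mod fs = 29.85 kHz.
29.85 kHz > fs/2 = 20.825 kHz, folds to fs − 29.85 kHz = 11.8 kHz.
31.4 kHz > fs/2 = 20.825 kHz, folds to fs − 31.4 kHz = 10.25 kHz.
66.35 kHz and 100.25 kHz both map to 16.95 kHz.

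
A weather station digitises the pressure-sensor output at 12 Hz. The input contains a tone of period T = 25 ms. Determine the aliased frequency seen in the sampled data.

4 Hz

T = 25 ms → f = 1/T = 40 Hz.
40 Hz mod fs = 4 Hz.
4 Hz ≤ fs/2 = 6 Hz, appears at 4 Hz.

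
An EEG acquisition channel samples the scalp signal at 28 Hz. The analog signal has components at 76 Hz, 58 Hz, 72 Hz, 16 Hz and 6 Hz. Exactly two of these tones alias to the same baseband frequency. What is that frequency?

fs/2 = 14 Hz.
76 Hz mod fs = 20 Hz.
20 Hz > fs/2 = 14 Hz, folds to fs − 20 Hz = 8 Hz.
58 Hz mod fs = 2 Hz.
2 Hz ≤ fs/2 = 14 Hz, appears at 2 Hz.
72 Hz mod fs = 16 Hz.
16 Hz > fs/2 = 14 Hz, folds to fs − 16 Hz = 12 Hz.
16 Hz > fs/2 = 14 Hz, folds to fs − 16 Hz = 12 Hz.
6 Hz ≤ fs/2 = 14 Hz, passes unchanged.
16 Hz and 72 Hz both map to 12 Hz.

12 Hz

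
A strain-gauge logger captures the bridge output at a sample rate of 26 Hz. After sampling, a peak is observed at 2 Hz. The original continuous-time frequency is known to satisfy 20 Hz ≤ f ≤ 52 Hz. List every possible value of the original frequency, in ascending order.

24 Hz, 28 Hz, 50 Hz

Frequencies that alias to 2 Hz are k·fs ± 2 Hz for integer k ≥ 0.
k=0: 2 Hz.
k=1: 24 Hz, 28 Hz.
k=2: 50 Hz, 54 Hz.
k=3: 76 Hz, 80 Hz.
Within [20 Hz, 52 Hz]: 24 Hz, 28 Hz, 50 Hz.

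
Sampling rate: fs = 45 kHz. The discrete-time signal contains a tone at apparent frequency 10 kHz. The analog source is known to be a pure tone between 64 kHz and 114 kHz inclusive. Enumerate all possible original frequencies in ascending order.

80 kHz, 100 kHz

Frequencies that alias to 10 kHz are k·fs ± 10 kHz for integer k ≥ 0.
k=0: 10 kHz.
k=1: 35 kHz, 55 kHz.
k=2: 80 kHz, 100 kHz.
k=3: 125 kHz, 145 kHz.
Within [64 kHz, 114 kHz]: 80 kHz, 100 kHz.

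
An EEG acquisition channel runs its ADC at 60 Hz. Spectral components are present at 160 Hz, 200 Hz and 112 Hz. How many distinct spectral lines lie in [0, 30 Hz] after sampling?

2

fs/2 = 30 Hz.
160 Hz mod fs = 40 Hz.
40 Hz > fs/2 = 30 Hz, folds to fs − 40 Hz = 20 Hz.
200 Hz mod fs = 20 Hz.
20 Hz ≤ fs/2 = 30 Hz, appears at 20 Hz.
112 Hz mod fs = 52 Hz.
52 Hz > fs/2 = 30 Hz, folds to fs − 52 Hz = 8 Hz.
Distinct values: {8 Hz, 20 Hz} → 2.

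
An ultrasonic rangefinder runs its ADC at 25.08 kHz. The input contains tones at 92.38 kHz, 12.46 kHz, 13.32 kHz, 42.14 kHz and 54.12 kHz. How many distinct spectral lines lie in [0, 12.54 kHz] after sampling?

fs/2 = 12.54 kHz.
92.38 kHz mod fs = 17.14 kHz.
17.14 kHz > fs/2 = 12.54 kHz, folds to fs − 17.14 kHz = 7.94 kHz.
12.46 kHz ≤ fs/2 = 12.54 kHz, passes unchanged.
13.32 kHz > fs/2 = 12.54 kHz, folds to fs − 13.32 kHz = 11.76 kHz.
42.14 kHz mod fs = 17.06 kHz.
17.06 kHz > fs/2 = 12.54 kHz, folds to fs − 17.06 kHz = 8.02 kHz.
54.12 kHz mod fs = 3.96 kHz.
3.96 kHz ≤ fs/2 = 12.54 kHz, appears at 3.96 kHz.
Distinct values: {3.96 kHz, 7.94 kHz, 8.02 kHz, 11.76 kHz, 12.46 kHz} → 5.

5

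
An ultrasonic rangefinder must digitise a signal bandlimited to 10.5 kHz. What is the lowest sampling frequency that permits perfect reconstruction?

21 kHz

Nyquist rate = 2 × 10.5 kHz = 21 kHz.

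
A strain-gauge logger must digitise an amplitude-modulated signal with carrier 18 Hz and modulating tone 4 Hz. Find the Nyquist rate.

AM sidebands sit at fc ± fm = 14 Hz and 22 Hz.
Highest-frequency component: 22 Hz.
Nyquist rate = 2 × 22 Hz = 44 Hz.

44 Hz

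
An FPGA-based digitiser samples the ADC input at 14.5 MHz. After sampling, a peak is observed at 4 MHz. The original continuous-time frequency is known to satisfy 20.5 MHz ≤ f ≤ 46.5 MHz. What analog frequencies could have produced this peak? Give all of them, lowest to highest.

Frequencies that alias to 4 MHz are k·fs ± 4 MHz for integer k ≥ 0.
k=0: 4 MHz.
k=1: 10.5 MHz, 18.5 MHz.
k=2: 25 MHz, 33 MHz.
k=3: 39.5 MHz, 47.5 MHz.
k=4: 54 MHz, 62 MHz.
Within [20.5 MHz, 46.5 MHz]: 25 MHz, 33 MHz, 39.5 MHz.

25 MHz, 33 MHz, 39.5 MHz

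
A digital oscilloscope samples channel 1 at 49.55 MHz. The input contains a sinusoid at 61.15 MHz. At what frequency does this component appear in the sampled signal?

61.15 MHz mod fs = 11.6 MHz.
11.6 MHz ≤ fs/2 = 24.775 MHz, appears at 11.6 MHz.

11.6 MHz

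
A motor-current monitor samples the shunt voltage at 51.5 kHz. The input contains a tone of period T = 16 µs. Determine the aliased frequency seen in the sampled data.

T = 16 µs → f = 1/T = 62.5 kHz.
62.5 kHz mod fs = 11 kHz.
11 kHz ≤ fs/2 = 25.75 kHz, appears at 11 kHz.

11 kHz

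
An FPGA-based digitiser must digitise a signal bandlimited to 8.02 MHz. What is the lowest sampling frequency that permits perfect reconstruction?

Nyquist rate = 2 × 8.02 MHz = 16.04 MHz.

16.04 MHz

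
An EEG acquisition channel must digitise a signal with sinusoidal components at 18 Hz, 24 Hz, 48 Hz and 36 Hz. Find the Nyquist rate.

96 Hz

Highest-frequency component: 48 Hz.
Nyquist rate = 2 × 48 Hz = 96 Hz.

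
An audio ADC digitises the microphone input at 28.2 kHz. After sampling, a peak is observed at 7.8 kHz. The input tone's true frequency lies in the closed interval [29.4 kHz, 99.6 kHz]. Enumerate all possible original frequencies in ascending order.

36 kHz, 48.6 kHz, 64.2 kHz, 76.8 kHz, 92.4 kHz

Frequencies that alias to 7.8 kHz are k·fs ± 7.8 kHz for integer k ≥ 0.
k=0: 7.8 kHz.
k=1: 20.4 kHz, 36 kHz.
k=2: 48.6 kHz, 64.2 kHz.
k=3: 76.8 kHz, 92.4 kHz.
k=4: 105 kHz, 120.6 kHz.
Within [29.4 kHz, 99.6 kHz]: 36 kHz, 48.6 kHz, 64.2 kHz, 76.8 kHz, 92.4 kHz.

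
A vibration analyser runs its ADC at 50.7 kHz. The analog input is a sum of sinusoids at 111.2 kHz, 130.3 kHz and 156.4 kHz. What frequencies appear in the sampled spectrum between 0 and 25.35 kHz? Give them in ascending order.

4.3 kHz, 9.8 kHz, 21.8 kHz

fs/2 = 25.35 kHz.
111.2 kHz mod fs = 9.8 kHz.
9.8 kHz ≤ fs/2 = 25.35 kHz, appears at 9.8 kHz.
130.3 kHz mod fs = 28.9 kHz.
28.9 kHz > fs/2 = 25.35 kHz, folds to fs − 28.9 kHz = 21.8 kHz.
156.4 kHz mod fs = 4.3 kHz.
4.3 kHz ≤ fs/2 = 25.35 kHz, appears at 4.3 kHz.
Distinct values: {4.3 kHz, 9.8 kHz, 21.8 kHz}.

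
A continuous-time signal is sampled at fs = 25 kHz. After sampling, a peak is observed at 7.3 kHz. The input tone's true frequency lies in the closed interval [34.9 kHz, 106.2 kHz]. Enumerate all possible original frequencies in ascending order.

42.7 kHz, 57.3 kHz, 67.7 kHz, 82.3 kHz, 92.7 kHz

Frequencies that alias to 7.3 kHz are k·fs ± 7.3 kHz for integer k ≥ 0.
k=0: 7.3 kHz.
k=1: 17.7 kHz, 32.3 kHz.
k=2: 42.7 kHz, 57.3 kHz.
k=3: 67.7 kHz, 82.3 kHz.
k=4: 92.7 kHz, 107.3 kHz.
k=5: 117.7 kHz, 132.3 kHz.
Within [34.9 kHz, 106.2 kHz]: 42.7 kHz, 57.3 kHz, 67.7 kHz, 82.3 kHz, 92.7 kHz.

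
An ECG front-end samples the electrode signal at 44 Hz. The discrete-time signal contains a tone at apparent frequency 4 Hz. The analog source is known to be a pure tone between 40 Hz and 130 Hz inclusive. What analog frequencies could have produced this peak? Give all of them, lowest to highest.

Frequencies that alias to 4 Hz are k·fs ± 4 Hz for integer k ≥ 0.
k=0: 4 Hz.
k=1: 40 Hz, 48 Hz.
k=2: 84 Hz, 92 Hz.
k=3: 128 Hz, 136 Hz.
k=4: 172 Hz, 180 Hz.
Within [40 Hz, 130 Hz]: 40 Hz, 48 Hz, 84 Hz, 92 Hz, 128 Hz.

40 Hz, 48 Hz, 84 Hz, 92 Hz, 128 Hz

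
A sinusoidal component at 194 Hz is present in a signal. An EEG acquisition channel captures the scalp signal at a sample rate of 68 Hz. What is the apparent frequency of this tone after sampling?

194 Hz mod fs = 58 Hz.
58 Hz > fs/2 = 34 Hz, folds to fs − 58 Hz = 10 Hz.

10 Hz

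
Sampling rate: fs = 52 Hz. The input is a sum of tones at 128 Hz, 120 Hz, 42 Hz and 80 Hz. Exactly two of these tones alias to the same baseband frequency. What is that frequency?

fs/2 = 26 Hz.
128 Hz mod fs = 24 Hz.
24 Hz ≤ fs/2 = 26 Hz, appears at 24 Hz.
120 Hz mod fs = 16 Hz.
16 Hz ≤ fs/2 = 26 Hz, appears at 16 Hz.
42 Hz > fs/2 = 26 Hz, folds to fs − 42 Hz = 10 Hz.
80 Hz mod fs = 28 Hz.
28 Hz > fs/2 = 26 Hz, folds to fs − 28 Hz = 24 Hz.
80 Hz and 128 Hz both map to 24 Hz.

24 Hz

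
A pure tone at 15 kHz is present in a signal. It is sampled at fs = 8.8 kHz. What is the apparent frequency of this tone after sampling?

2.6 kHz

15 kHz mod fs = 6.2 kHz.
6.2 kHz > fs/2 = 4.4 kHz, folds to fs − 6.2 kHz = 2.6 kHz.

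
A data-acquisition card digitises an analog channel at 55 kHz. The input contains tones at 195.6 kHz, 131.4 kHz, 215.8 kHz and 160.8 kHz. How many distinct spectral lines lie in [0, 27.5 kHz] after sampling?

fs/2 = 27.5 kHz.
195.6 kHz mod fs = 30.6 kHz.
30.6 kHz > fs/2 = 27.5 kHz, folds to fs − 30.6 kHz = 24.4 kHz.
131.4 kHz mod fs = 21.4 kHz.
21.4 kHz ≤ fs/2 = 27.5 kHz, appears at 21.4 kHz.
215.8 kHz mod fs = 50.8 kHz.
50.8 kHz > fs/2 = 27.5 kHz, folds to fs − 50.8 kHz = 4.2 kHz.
160.8 kHz mod fs = 50.8 kHz.
50.8 kHz > fs/2 = 27.5 kHz, folds to fs − 50.8 kHz = 4.2 kHz.
Distinct values: {4.2 kHz, 21.4 kHz, 24.4 kHz} → 3.

3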